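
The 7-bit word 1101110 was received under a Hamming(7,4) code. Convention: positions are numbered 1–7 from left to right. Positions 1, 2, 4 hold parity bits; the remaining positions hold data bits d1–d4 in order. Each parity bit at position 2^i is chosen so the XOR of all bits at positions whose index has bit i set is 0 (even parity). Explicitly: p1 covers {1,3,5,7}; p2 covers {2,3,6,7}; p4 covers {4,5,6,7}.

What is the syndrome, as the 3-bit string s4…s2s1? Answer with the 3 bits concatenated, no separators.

s1 (pos 1,3,5,7): 1⊕0⊕1⊕0 = 0
s2 (pos 2,3,6,7): 1⊕0⊕1⊕0 = 0
s4 (pos 4,5,6,7): 1⊕1⊕1⊕0 = 1
Syndrome s4…s1 = 100 → error at position 4.

100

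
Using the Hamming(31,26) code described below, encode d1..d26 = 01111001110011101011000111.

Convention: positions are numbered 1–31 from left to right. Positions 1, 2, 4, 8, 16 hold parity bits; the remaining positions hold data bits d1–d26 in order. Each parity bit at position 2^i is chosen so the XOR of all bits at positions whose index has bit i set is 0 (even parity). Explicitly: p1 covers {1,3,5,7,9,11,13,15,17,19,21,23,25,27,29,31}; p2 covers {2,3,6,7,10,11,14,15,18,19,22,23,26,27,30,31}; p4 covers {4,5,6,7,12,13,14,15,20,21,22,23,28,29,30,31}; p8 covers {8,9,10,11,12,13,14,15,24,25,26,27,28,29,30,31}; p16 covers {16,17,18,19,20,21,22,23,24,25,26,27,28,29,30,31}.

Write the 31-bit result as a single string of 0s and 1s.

0001111110011101011101011000111

Place data at non-parity positions: p1 p2 0 p4 1 1 1 p8 1 0 0 1 1 1 0 p16 0 1 1 1 0 1 0 1 1 0 0 0 1 1 1
p1 (pos 1,3,5,7,9,11,13,15,17,19,21,23,25,27,29,31): XOR of data positions = 0⊕1⊕1⊕1⊕0⊕1⊕0⊕0⊕1⊕0⊕0⊕1⊕0⊕1⊕1 = 0
p2 (pos 2,3,6,7,10,11,14,15,18,19,22,23,26,27,30,31): XOR of data positions = 0⊕1⊕1⊕0⊕0⊕1⊕0⊕1⊕1⊕1⊕0⊕0⊕0⊕1⊕1 = 0
p4 (pos 4,5,6,7,12,13,14,15,20,21,22,23,28,29,30,31): XOR of data positions = 1⊕1⊕1⊕1⊕1⊕1⊕0⊕1⊕0⊕1⊕0⊕0⊕1⊕1⊕1 = 1
p8 (pos 8,9,10,11,12,13,14,15,24,25,26,27,28,29,30,31): XOR of data positions = 1⊕0⊕0⊕1⊕1⊕1⊕0⊕1⊕1⊕0⊕0⊕0⊕1⊕1⊕1 = 1
p16 (pos 16,17,18,19,20,21,22,23,24,25,26,27,28,29,30,31): XOR of data positions = 0⊕1⊕1⊕1⊕0⊕1⊕0⊕1⊕1⊕0⊕0⊕0⊕1⊕1⊕1 = 1
Codeword: 0001111110011101011101011000111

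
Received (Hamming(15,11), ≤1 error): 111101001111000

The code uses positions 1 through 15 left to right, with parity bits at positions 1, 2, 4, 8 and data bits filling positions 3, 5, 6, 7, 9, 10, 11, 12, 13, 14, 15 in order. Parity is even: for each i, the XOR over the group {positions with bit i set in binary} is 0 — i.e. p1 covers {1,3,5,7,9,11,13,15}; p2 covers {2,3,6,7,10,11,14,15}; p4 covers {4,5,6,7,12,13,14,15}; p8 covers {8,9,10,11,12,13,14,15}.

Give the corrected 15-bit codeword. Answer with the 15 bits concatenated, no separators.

111100001111000

s1 (pos 1,3,5,7,9,11,13,15): 1⊕1⊕0⊕0⊕1⊕1⊕0⊕0 = 0
s2 (pos 2,3,6,7,10,11,14,15): 1⊕1⊕1⊕0⊕1⊕1⊕0⊕0 = 1
s4 (pos 4,5,6,7,12,13,14,15): 1⊕0⊕1⊕0⊕1⊕0⊕0⊕0 = 1
s8 (pos 8,9,10,11,12,13,14,15): 0⊕1⊕1⊕1⊕1⊕0⊕0⊕0 = 0
Syndrome s8…s1 = 0110 → error at position 6.
Flip position 6: 111101001111000 → 111100001111000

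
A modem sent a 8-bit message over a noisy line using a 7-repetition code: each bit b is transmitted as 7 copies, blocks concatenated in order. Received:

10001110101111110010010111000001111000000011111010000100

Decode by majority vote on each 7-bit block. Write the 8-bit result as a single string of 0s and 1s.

11011010

Block 1 (1000111): 4 ones → 1
Block 2 (0101111): 5 ones → 1
Block 3 (1100100): 3 ones → 0
Block 4 (1011100): 4 ones → 1
Block 5 (0001111): 4 ones → 1
Block 6 (0000000): 0 ones → 0
Block 7 (1111101): 6 ones → 1
Block 8 (0000100): 1 one → 0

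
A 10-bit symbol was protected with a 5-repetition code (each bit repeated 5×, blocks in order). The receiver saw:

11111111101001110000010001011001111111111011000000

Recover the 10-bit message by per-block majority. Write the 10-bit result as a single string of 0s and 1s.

Block 1 (11111): 5 ones → 1
Block 2 (11110): 4 ones → 1
Block 3 (10011): 3 ones → 1
Block 4 (10000): 1 one → 0
Block 5 (01000): 1 one → 0
Block 6 (10110): 3 ones → 1
Block 7 (01111): 4 ones → 1
Block 8 (11111): 5 ones → 1
Block 9 (10110): 3 ones → 1
Block 10 (00000): 0 ones → 0

1110011110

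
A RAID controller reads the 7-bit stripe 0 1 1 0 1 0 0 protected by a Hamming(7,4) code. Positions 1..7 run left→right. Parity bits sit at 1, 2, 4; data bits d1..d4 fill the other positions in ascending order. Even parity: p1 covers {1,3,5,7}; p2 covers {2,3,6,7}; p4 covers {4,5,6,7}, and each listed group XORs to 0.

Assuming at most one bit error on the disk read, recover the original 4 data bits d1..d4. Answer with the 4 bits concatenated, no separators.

1100

s1 (pos 1,3,5,7): 0⊕1⊕1⊕0 = 0
s2 (pos 2,3,6,7): 1⊕1⊕0⊕0 = 0
s4 (pos 4,5,6,7): 0⊕1⊕0⊕0 = 1
Syndrome s4…s1 = 100 → error at position 4.
Flip position 4: 0110100 → 0111100
Read data bits from positions 3,5,6,7: 1100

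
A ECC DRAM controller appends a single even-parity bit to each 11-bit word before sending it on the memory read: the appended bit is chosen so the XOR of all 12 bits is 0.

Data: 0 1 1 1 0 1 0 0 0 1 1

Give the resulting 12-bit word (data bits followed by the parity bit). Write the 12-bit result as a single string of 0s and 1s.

XOR of the 11 data bits: 0⊕1⊕1⊕1⊕0⊕1⊕0⊕0⊕0⊕1⊕1 = 0
Parity bit = 0 (so all 12 bits XOR to 0).

011101000110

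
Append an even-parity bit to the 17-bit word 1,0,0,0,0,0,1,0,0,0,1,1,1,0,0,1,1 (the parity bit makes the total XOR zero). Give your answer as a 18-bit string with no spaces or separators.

XOR of the 17 data bits: 1⊕0⊕0⊕0⊕0⊕0⊕1⊕0⊕0⊕0⊕1⊕1⊕1⊕0⊕0⊕1⊕1 = 1
Parity bit = 1 (so all 18 bits XOR to 0).

100000100011100111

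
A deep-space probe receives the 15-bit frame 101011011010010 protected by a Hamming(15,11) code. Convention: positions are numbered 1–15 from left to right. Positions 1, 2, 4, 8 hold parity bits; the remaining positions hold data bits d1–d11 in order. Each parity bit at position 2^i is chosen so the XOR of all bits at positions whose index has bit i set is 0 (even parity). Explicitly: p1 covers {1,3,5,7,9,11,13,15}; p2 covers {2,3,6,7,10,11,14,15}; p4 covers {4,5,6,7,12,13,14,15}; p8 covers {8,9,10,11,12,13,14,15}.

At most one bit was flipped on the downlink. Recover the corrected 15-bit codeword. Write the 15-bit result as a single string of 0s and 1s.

101001011010010

s1 (pos 1,3,5,7,9,11,13,15): 1⊕1⊕1⊕0⊕1⊕1⊕0⊕0 = 1
s2 (pos 2,3,6,7,10,11,14,15): 0⊕1⊕1⊕0⊕0⊕1⊕1⊕0 = 0
s4 (pos 4,5,6,7,12,13,14,15): 0⊕1⊕1⊕0⊕0⊕0⊕1⊕0 = 1
s8 (pos 8,9,10,11,12,13,14,15): 1⊕1⊕0⊕1⊕0⊕0⊕1⊕0 = 0
Syndrome s8…s1 = 0101 → error at position 5.
Flip position 5: 101011011010010 → 101001011010010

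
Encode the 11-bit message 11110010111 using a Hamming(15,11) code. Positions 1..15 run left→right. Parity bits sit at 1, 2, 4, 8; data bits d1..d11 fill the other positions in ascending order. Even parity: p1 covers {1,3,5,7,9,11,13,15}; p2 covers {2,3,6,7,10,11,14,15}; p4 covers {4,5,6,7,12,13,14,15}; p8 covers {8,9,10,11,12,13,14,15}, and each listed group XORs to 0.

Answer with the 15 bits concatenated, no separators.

Place data at non-parity positions: p1 p2 1 p4 1 1 1 p8 0 0 1 0 1 1 1
p1 (pos 1,3,5,7,9,11,13,15): XOR of data positions = 1⊕1⊕1⊕0⊕1⊕1⊕1 = 0
p2 (pos 2,3,6,7,10,11,14,15): XOR of data positions = 1⊕1⊕1⊕0⊕1⊕1⊕1 = 0
p4 (pos 4,5,6,7,12,13,14,15): XOR of data positions = 1⊕1⊕1⊕0⊕1⊕1⊕1 = 0
p8 (pos 8,9,10,11,12,13,14,15): XOR of data positions = 0⊕0⊕1⊕0⊕1⊕1⊕1 = 0
Codeword: 001011100010111

001011100010111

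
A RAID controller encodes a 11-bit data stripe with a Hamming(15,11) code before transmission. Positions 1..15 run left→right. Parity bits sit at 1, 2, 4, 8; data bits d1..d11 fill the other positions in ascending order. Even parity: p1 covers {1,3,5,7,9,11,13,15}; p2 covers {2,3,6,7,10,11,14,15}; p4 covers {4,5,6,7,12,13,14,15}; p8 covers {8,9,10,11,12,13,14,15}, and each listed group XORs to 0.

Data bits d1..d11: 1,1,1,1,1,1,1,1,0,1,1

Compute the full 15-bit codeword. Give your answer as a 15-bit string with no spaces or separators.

Place data at non-parity positions: p1 p2 1 p4 1 1 1 p8 1 1 1 1 0 1 1
p1 (pos 1,3,5,7,9,11,13,15): XOR of data positions = 1⊕1⊕1⊕1⊕1⊕0⊕1 = 0
p2 (pos 2,3,6,7,10,11,14,15): XOR of data positions = 1⊕1⊕1⊕1⊕1⊕1⊕1 = 1
p4 (pos 4,5,6,7,12,13,14,15): XOR of data positions = 1⊕1⊕1⊕1⊕0⊕1⊕1 = 0
p8 (pos 8,9,10,11,12,13,14,15): XOR of data positions = 1⊕1⊕1⊕1⊕0⊕1⊕1 = 0
Codeword: 011011101111011

011011101111011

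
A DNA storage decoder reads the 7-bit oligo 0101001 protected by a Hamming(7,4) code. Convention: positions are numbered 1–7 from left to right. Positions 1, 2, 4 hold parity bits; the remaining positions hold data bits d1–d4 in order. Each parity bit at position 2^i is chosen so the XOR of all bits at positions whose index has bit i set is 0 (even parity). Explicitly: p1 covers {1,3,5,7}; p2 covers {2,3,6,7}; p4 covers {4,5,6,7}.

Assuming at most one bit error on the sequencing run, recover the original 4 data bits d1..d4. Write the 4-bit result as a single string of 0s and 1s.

0001

s1 (pos 1,3,5,7): 0⊕0⊕0⊕1 = 1
s2 (pos 2,3,6,7): 1⊕0⊕0⊕1 = 0
s4 (pos 4,5,6,7): 1⊕0⊕0⊕1 = 0
Syndrome s4…s1 = 001 → error at position 1.
Flip position 1: 0101001 → 1101001
Read data bits from positions 3,5,6,7: 0001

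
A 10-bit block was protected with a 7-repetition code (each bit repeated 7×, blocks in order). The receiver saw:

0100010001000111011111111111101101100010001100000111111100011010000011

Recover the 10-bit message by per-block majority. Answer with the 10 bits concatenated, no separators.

0011100100

Block 1 (0100010): 2 ones → 0
Block 2 (0010001): 2 ones → 0
Block 3 (1101111): 6 ones → 1
Block 4 (1111111): 7 ones → 1
Block 5 (1011011): 5 ones → 1
Block 6 (0001000): 1 one → 0
Block 7 (1100000): 2 ones → 0
Block 8 (1111111): 7 ones → 1
Block 9 (0001101): 3 ones → 0
Block 10 (0000011): 2 ones → 0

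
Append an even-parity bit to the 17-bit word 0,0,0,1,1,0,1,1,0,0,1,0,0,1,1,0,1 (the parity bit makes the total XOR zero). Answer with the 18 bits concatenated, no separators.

XOR of the 17 data bits: 0⊕0⊕0⊕1⊕1⊕0⊕1⊕1⊕0⊕0⊕1⊕0⊕0⊕1⊕1⊕0⊕1 = 0
Parity bit = 0 (so all 18 bits XOR to 0).

000110110010011010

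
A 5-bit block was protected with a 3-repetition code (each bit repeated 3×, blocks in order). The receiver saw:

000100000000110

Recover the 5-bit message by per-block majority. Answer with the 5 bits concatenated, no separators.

Block 1 (000): 0 ones → 0
Block 2 (100): 1 one → 0
Block 3 (000): 0 ones → 0
Block 4 (000): 0 ones → 0
Block 5 (110): 2 ones → 1

00001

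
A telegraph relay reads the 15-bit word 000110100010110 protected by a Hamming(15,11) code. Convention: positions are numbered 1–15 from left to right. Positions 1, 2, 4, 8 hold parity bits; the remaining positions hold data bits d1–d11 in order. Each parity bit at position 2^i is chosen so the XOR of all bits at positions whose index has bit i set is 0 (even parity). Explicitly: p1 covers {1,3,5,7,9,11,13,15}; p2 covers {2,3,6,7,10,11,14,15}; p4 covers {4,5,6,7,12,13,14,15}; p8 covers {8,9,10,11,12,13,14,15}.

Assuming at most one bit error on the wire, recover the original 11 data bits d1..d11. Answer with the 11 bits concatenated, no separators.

s1 (pos 1,3,5,7,9,11,13,15): 0⊕0⊕1⊕1⊕0⊕1⊕1⊕0 = 0
s2 (pos 2,3,6,7,10,11,14,15): 0⊕0⊕0⊕1⊕0⊕1⊕1⊕0 = 1
s4 (pos 4,5,6,7,12,13,14,15): 1⊕1⊕0⊕1⊕0⊕1⊕1⊕0 = 1
s8 (pos 8,9,10,11,12,13,14,15): 0⊕0⊕0⊕1⊕0⊕1⊕1⊕0 = 1
Syndrome s8…s1 = 1110 → error at position 14.
Flip position 14: 000110100010110 → 000110100010100
Read data bits from positions 3,5,6,7,9,10,11,12,13,14,15: 01010010100

01010010100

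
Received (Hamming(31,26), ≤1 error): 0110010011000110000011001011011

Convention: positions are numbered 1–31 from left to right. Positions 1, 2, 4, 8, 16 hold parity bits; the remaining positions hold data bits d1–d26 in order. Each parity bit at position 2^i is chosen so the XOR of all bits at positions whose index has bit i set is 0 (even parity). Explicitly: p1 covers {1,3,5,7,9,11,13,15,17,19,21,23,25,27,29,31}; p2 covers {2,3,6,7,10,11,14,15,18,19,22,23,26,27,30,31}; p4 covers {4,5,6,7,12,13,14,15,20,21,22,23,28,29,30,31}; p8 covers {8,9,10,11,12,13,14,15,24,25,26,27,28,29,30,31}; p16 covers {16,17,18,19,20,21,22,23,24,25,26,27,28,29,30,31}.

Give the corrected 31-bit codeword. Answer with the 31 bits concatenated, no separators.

0110010011000110000011000011011

s1 (pos 1,3,5,7,9,11,13,15,17,19,21,23,25,27,29,31): 0⊕1⊕0⊕0⊕1⊕0⊕0⊕1⊕0⊕0⊕1⊕0⊕1⊕1⊕0⊕1 = 1
s2 (pos 2,3,6,7,10,11,14,15,18,19,22,23,26,27,30,31): 1⊕1⊕1⊕0⊕1⊕0⊕1⊕1⊕0⊕0⊕1⊕0⊕0⊕1⊕1⊕1 = 0
s4 (pos 4,5,6,7,12,13,14,15,20,21,22,23,28,29,30,31): 0⊕0⊕1⊕0⊕0⊕0⊕1⊕1⊕0⊕1⊕1⊕0⊕1⊕0⊕1⊕1 = 0
s8 (pos 8,9,10,11,12,13,14,15,24,25,26,27,28,29,30,31): 0⊕1⊕1⊕0⊕0⊕0⊕1⊕1⊕0⊕1⊕0⊕1⊕1⊕0⊕1⊕1 = 1
s16 (pos 16,17,18,19,20,21,22,23,24,25,26,27,28,29,30,31): 0⊕0⊕0⊕0⊕0⊕1⊕1⊕0⊕0⊕1⊕0⊕1⊕1⊕0⊕1⊕1 = 1
Syndrome s16…s1 = 11001 → error at position 25.
Flip position 25: 0110010011000110000011001011011 → 0110010011000110000011000011011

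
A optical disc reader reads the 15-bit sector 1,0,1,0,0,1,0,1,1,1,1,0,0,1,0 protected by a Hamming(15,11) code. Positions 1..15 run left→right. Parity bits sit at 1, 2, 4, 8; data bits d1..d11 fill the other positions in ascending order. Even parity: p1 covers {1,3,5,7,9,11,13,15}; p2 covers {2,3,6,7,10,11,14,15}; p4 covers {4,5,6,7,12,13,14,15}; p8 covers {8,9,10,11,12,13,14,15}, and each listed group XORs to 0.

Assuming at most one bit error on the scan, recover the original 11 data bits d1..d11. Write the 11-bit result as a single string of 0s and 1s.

10101010010

s1 (pos 1,3,5,7,9,11,13,15): 1⊕1⊕0⊕0⊕1⊕1⊕0⊕0 = 0
s2 (pos 2,3,6,7,10,11,14,15): 0⊕1⊕1⊕0⊕1⊕1⊕1⊕0 = 1
s4 (pos 4,5,6,7,12,13,14,15): 0⊕0⊕1⊕0⊕0⊕0⊕1⊕0 = 0
s8 (pos 8,9,10,11,12,13,14,15): 1⊕1⊕1⊕1⊕0⊕0⊕1⊕0 = 1
Syndrome s8…s1 = 1010 → error at position 10.
Flip position 10: 101001011110010 → 101001011010010
Read data bits from positions 3,5,6,7,9,10,11,12,13,14,15: 10101010010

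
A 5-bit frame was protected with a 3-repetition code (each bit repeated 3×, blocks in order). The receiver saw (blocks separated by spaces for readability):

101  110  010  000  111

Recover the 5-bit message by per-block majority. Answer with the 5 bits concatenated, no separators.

Block 1 (101): 2 ones → 1
Block 2 (110): 2 ones → 1
Block 3 (010): 1 one → 0
Block 4 (000): 0 ones → 0
Block 5 (111): 3 ones → 1

11001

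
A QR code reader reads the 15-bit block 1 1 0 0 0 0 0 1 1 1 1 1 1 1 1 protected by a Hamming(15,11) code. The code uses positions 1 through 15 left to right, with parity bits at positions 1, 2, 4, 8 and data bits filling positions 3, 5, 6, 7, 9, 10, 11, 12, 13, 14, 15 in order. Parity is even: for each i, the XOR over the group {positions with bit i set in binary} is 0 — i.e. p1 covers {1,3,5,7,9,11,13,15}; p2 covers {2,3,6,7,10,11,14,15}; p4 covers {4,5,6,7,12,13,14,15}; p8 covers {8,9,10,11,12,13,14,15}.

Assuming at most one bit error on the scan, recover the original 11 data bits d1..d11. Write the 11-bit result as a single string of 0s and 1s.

10001111111

s1 (pos 1,3,5,7,9,11,13,15): 1⊕0⊕0⊕0⊕1⊕1⊕1⊕1 = 1
s2 (pos 2,3,6,7,10,11,14,15): 1⊕0⊕0⊕0⊕1⊕1⊕1⊕1 = 1
s4 (pos 4,5,6,7,12,13,14,15): 0⊕0⊕0⊕0⊕1⊕1⊕1⊕1 = 0
s8 (pos 8,9,10,11,12,13,14,15): 1⊕1⊕1⊕1⊕1⊕1⊕1⊕1 = 0
Syndrome s8…s1 = 0011 → error at position 3.
Flip position 3: 110000011111111 → 111000011111111
Read data bits from positions 3,5,6,7,9,10,11,12,13,14,15: 10001111111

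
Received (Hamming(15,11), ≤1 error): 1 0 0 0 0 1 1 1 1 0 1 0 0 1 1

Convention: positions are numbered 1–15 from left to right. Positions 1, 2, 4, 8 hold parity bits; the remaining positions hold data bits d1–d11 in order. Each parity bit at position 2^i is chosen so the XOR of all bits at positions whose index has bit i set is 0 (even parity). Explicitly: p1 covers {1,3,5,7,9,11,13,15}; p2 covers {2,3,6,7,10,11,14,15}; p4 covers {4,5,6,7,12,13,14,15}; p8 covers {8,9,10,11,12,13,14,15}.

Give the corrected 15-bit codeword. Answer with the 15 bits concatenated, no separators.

100001111000011

s1 (pos 1,3,5,7,9,11,13,15): 1⊕0⊕0⊕1⊕1⊕1⊕0⊕1 = 1
s2 (pos 2,3,6,7,10,11,14,15): 0⊕0⊕1⊕1⊕0⊕1⊕1⊕1 = 1
s4 (pos 4,5,6,7,12,13,14,15): 0⊕0⊕1⊕1⊕0⊕0⊕1⊕1 = 0
s8 (pos 8,9,10,11,12,13,14,15): 1⊕1⊕0⊕1⊕0⊕0⊕1⊕1 = 1
Syndrome s8…s1 = 1011 → error at position 11.
Flip position 11: 100001111010011 → 100001111000011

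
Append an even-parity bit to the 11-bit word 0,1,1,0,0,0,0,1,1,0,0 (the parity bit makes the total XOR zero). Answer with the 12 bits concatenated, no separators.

XOR of the 11 data bits: 0⊕1⊕1⊕0⊕0⊕0⊕0⊕1⊕1⊕0⊕0 = 0
Parity bit = 0 (so all 12 bits XOR to 0).

011000011000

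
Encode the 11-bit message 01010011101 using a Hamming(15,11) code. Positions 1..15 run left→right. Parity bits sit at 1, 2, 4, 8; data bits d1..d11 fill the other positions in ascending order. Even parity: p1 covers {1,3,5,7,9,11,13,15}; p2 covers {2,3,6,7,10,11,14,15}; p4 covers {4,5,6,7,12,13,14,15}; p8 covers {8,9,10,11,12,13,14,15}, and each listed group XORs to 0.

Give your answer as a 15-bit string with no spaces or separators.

Place data at non-parity positions: p1 p2 0 p4 1 0 1 p8 0 0 1 1 1 0 1
p1 (pos 1,3,5,7,9,11,13,15): XOR of data positions = 0⊕1⊕1⊕0⊕1⊕1⊕1 = 1
p2 (pos 2,3,6,7,10,11,14,15): XOR of data positions = 0⊕0⊕1⊕0⊕1⊕0⊕1 = 1
p4 (pos 4,5,6,7,12,13,14,15): XOR of data positions = 1⊕0⊕1⊕1⊕1⊕0⊕1 = 1
p8 (pos 8,9,10,11,12,13,14,15): XOR of data positions = 0⊕0⊕1⊕1⊕1⊕0⊕1 = 0
Codeword: 110110100011101

110110100011101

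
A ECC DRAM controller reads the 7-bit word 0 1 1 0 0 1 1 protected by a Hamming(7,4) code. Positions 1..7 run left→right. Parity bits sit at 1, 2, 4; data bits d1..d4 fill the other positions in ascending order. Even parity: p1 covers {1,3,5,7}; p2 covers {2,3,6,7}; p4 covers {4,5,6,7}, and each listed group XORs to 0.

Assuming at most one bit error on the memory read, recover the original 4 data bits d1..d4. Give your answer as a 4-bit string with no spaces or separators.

1011

s1 (pos 1,3,5,7): 0⊕1⊕0⊕1 = 0
s2 (pos 2,3,6,7): 1⊕1⊕1⊕1 = 0
s4 (pos 4,5,6,7): 0⊕0⊕1⊕1 = 0
Syndrome s4…s1 = 000 → no error.
Read data bits from positions 3,5,6,7: 1011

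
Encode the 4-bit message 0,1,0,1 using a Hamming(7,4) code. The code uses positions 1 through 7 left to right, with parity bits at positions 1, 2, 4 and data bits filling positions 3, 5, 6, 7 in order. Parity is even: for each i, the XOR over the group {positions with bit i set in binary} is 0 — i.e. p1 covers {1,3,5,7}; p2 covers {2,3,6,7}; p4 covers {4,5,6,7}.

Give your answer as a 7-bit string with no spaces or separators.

Place data at non-parity positions: p1 p2 0 p4 1 0 1
p1 (pos 1,3,5,7): XOR of data positions = 0⊕1⊕1 = 0
p2 (pos 2,3,6,7): XOR of data positions = 0⊕0⊕1 = 1
p4 (pos 4,5,6,7): XOR of data positions = 1⊕0⊕1 = 0
Codeword: 0100101

0100101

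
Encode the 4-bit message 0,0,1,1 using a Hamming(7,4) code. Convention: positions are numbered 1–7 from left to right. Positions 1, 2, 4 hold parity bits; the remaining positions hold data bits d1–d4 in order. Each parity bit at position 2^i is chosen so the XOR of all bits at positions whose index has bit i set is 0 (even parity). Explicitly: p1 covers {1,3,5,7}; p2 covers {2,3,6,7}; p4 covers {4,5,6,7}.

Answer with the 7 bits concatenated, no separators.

Place data at non-parity positions: p1 p2 0 p4 0 1 1
p1 (pos 1,3,5,7): XOR of data positions = 0⊕0⊕1 = 1
p2 (pos 2,3,6,7): XOR of data positions = 0⊕1⊕1 = 0
p4 (pos 4,5,6,7): XOR of data positions = 0⊕1⊕1 = 0
Codeword: 1000011

1000011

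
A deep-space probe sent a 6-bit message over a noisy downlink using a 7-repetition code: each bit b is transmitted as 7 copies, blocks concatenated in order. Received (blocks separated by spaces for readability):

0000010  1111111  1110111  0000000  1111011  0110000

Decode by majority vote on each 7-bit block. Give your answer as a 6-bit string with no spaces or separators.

011010

Block 1 (0000010): 1 one → 0
Block 2 (1111111): 7 ones → 1
Block 3 (1110111): 6 ones → 1
Block 4 (0000000): 0 ones → 0
Block 5 (1111011): 6 ones → 1
Block 6 (0110000): 2 ones → 0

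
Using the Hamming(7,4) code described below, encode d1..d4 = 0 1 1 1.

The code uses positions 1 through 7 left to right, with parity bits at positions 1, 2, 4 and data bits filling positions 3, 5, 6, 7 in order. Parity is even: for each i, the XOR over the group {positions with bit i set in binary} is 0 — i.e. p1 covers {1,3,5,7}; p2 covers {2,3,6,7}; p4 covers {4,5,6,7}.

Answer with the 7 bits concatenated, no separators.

Place data at non-parity positions: p1 p2 0 p4 1 1 1
p1 (pos 1,3,5,7): XOR of data positions = 0⊕1⊕1 = 0
p2 (pos 2,3,6,7): XOR of data positions = 0⊕1⊕1 = 0
p4 (pos 4,5,6,7): XOR of data positions = 1⊕1⊕1 = 1
Codeword: 0001111

0001111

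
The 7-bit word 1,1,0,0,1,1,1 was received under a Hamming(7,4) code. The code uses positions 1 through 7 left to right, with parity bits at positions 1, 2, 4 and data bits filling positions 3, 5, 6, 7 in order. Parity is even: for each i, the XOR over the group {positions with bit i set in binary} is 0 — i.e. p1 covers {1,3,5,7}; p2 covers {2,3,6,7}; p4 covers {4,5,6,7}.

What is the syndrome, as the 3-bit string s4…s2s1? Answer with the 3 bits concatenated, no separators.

111

s1 (pos 1,3,5,7): 1⊕0⊕1⊕1 = 1
s2 (pos 2,3,6,7): 1⊕0⊕1⊕1 = 1
s4 (pos 4,5,6,7): 0⊕1⊕1⊕1 = 1
Syndrome s4…s1 = 111 → error at position 7.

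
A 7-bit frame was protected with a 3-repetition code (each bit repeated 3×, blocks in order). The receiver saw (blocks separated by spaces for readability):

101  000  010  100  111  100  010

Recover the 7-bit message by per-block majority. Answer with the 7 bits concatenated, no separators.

Block 1 (101): 2 ones → 1
Block 2 (000): 0 ones → 0
Block 3 (010): 1 one → 0
Block 4 (100): 1 one → 0
Block 5 (111): 3 ones → 1
Block 6 (100): 1 one → 0
Block 7 (010): 1 one → 0

1000100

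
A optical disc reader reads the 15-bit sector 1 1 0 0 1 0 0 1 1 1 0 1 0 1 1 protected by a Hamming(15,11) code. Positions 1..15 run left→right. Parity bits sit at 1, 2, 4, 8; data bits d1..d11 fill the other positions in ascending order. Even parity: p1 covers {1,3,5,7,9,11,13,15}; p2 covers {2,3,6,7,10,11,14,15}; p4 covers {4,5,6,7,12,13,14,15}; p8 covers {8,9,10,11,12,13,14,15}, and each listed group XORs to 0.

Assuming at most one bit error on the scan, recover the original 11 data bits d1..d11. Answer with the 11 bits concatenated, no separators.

01001101011

s1 (pos 1,3,5,7,9,11,13,15): 1⊕0⊕1⊕0⊕1⊕0⊕0⊕1 = 0
s2 (pos 2,3,6,7,10,11,14,15): 1⊕0⊕0⊕0⊕1⊕0⊕1⊕1 = 0
s4 (pos 4,5,6,7,12,13,14,15): 0⊕1⊕0⊕0⊕1⊕0⊕1⊕1 = 0
s8 (pos 8,9,10,11,12,13,14,15): 1⊕1⊕1⊕0⊕1⊕0⊕1⊕1 = 0
Syndrome s8…s1 = 0000 → no error.
Read data bits from positions 3,5,6,7,9,10,11,12,13,14,15: 01001101011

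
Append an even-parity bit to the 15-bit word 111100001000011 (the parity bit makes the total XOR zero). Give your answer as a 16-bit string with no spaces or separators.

1111000010000111

XOR of the 15 data bits: 1⊕1⊕1⊕1⊕0⊕0⊕0⊕0⊕1⊕0⊕0⊕0⊕0⊕1⊕1 = 1
Parity bit = 1 (so all 16 bits XOR to 0).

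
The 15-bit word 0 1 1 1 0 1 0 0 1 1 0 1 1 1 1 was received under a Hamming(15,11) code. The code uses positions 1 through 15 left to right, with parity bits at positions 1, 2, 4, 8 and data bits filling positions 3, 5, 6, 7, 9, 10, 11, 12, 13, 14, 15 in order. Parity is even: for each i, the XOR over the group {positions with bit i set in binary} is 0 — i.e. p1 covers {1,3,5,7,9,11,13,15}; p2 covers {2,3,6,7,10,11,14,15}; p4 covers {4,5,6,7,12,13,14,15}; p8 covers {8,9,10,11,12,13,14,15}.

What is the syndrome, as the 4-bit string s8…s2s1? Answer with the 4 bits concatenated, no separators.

s1 (pos 1,3,5,7,9,11,13,15): 0⊕1⊕0⊕0⊕1⊕0⊕1⊕1 = 0
s2 (pos 2,3,6,7,10,11,14,15): 1⊕1⊕1⊕0⊕1⊕0⊕1⊕1 = 0
s4 (pos 4,5,6,7,12,13,14,15): 1⊕0⊕1⊕0⊕1⊕1⊕1⊕1 = 0
s8 (pos 8,9,10,11,12,13,14,15): 0⊕1⊕1⊕0⊕1⊕1⊕1⊕1 = 0
Syndrome s8…s1 = 0000 → no error.

0000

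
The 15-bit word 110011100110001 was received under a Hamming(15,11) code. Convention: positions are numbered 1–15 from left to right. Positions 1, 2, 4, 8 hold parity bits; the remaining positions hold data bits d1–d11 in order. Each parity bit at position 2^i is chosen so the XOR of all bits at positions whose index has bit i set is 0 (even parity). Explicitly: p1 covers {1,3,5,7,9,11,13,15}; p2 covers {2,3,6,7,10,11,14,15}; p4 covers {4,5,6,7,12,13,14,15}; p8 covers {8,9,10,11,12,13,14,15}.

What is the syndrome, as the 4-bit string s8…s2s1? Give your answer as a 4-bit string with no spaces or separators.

s1 (pos 1,3,5,7,9,11,13,15): 1⊕0⊕1⊕1⊕0⊕1⊕0⊕1 = 1
s2 (pos 2,3,6,7,10,11,14,15): 1⊕0⊕1⊕1⊕1⊕1⊕0⊕1 = 0
s4 (pos 4,5,6,7,12,13,14,15): 0⊕1⊕1⊕1⊕0⊕0⊕0⊕1 = 0
s8 (pos 8,9,10,11,12,13,14,15): 0⊕0⊕1⊕1⊕0⊕0⊕0⊕1 = 1
Syndrome s8…s1 = 1001 → error at position 9.

1001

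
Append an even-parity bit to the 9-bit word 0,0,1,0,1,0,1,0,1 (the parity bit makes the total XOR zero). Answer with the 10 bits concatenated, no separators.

0010101010

XOR of the 9 data bits: 0⊕0⊕1⊕0⊕1⊕0⊕1⊕0⊕1 = 0
Parity bit = 0 (so all 10 bits XOR to 0).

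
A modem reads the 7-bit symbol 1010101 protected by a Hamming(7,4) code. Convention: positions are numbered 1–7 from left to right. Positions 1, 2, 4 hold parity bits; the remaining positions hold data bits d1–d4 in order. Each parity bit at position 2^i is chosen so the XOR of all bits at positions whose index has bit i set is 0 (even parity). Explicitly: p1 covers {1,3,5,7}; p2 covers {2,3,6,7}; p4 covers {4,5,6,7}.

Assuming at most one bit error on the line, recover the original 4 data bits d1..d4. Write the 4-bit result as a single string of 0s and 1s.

1101

s1 (pos 1,3,5,7): 1⊕1⊕1⊕1 = 0
s2 (pos 2,3,6,7): 0⊕1⊕0⊕1 = 0
s4 (pos 4,5,6,7): 0⊕1⊕0⊕1 = 0
Syndrome s4…s1 = 000 → no error.
Read data bits from positions 3,5,6,7: 1101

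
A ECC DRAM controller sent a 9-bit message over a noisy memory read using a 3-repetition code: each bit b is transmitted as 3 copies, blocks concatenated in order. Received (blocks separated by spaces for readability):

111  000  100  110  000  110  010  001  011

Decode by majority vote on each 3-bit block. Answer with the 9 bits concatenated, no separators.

Block 1 (111): 3 ones → 1
Block 2 (000): 0 ones → 0
Block 3 (100): 1 one → 0
Block 4 (110): 2 ones → 1
Block 5 (000): 0 ones → 0
Block 6 (110): 2 ones → 1
Block 7 (010): 1 one → 0
Block 8 (001): 1 one → 0
Block 9 (011): 2 ones → 1

100101001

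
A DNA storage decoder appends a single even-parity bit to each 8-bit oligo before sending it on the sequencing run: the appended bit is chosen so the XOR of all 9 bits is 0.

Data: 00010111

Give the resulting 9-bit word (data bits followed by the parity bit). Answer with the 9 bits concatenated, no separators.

000101110

XOR of the 8 data bits: 0⊕0⊕0⊕1⊕0⊕1⊕1⊕1 = 0
Parity bit = 0 (so all 9 bits XOR to 0).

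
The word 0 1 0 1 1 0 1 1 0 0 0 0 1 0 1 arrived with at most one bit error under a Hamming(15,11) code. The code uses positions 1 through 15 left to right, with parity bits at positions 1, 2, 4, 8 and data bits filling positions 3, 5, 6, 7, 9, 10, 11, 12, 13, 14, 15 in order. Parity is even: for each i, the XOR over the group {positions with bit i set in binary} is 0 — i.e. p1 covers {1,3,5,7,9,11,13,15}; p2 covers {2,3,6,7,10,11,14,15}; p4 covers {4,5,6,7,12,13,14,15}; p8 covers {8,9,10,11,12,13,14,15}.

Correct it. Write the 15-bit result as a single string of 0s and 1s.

s1 (pos 1,3,5,7,9,11,13,15): 0⊕0⊕1⊕1⊕0⊕0⊕1⊕1 = 0
s2 (pos 2,3,6,7,10,11,14,15): 1⊕0⊕0⊕1⊕0⊕0⊕0⊕1 = 1
s4 (pos 4,5,6,7,12,13,14,15): 1⊕1⊕0⊕1⊕0⊕1⊕0⊕1 = 1
s8 (pos 8,9,10,11,12,13,14,15): 1⊕0⊕0⊕0⊕0⊕1⊕0⊕1 = 1
Syndrome s8…s1 = 1110 → error at position 14.
Flip position 14: 010110110000101 → 010110110000111

010110110000111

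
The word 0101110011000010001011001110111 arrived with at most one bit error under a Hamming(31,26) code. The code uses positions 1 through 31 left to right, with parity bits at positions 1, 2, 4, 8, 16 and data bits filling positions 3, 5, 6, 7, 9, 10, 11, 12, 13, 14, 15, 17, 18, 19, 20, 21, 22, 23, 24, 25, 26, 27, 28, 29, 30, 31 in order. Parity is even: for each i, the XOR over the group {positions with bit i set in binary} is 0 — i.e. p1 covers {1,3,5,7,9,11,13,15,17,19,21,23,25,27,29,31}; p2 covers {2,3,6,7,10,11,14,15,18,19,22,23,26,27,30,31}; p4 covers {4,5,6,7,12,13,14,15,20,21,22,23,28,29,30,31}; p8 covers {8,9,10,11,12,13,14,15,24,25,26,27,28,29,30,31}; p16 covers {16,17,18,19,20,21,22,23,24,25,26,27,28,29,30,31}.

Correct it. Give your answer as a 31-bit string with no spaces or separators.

s1 (pos 1,3,5,7,9,11,13,15,17,19,21,23,25,27,29,31): 0⊕0⊕1⊕0⊕1⊕0⊕0⊕1⊕0⊕1⊕1⊕0⊕1⊕1⊕1⊕1 = 1
s2 (pos 2,3,6,7,10,11,14,15,18,19,22,23,26,27,30,31): 1⊕0⊕1⊕0⊕1⊕0⊕0⊕1⊕0⊕1⊕1⊕0⊕1⊕1⊕1⊕1 = 0
s4 (pos 4,5,6,7,12,13,14,15,20,21,22,23,28,29,30,31): 1⊕1⊕1⊕0⊕0⊕0⊕0⊕1⊕0⊕1⊕1⊕0⊕0⊕1⊕1⊕1 = 1
s8 (pos 8,9,10,11,12,13,14,15,24,25,26,27,28,29,30,31): 0⊕1⊕1⊕0⊕0⊕0⊕0⊕1⊕0⊕1⊕1⊕1⊕0⊕1⊕1⊕1 = 1
s16 (pos 16,17,18,19,20,21,22,23,24,25,26,27,28,29,30,31): 0⊕0⊕0⊕1⊕0⊕1⊕1⊕0⊕0⊕1⊕1⊕1⊕0⊕1⊕1⊕1 = 1
Syndrome s16…s1 = 11101 → error at position 29.
Flip position 29: 0101110011000010001011001110111 → 0101110011000010001011001110011

0101110011000010001011001110011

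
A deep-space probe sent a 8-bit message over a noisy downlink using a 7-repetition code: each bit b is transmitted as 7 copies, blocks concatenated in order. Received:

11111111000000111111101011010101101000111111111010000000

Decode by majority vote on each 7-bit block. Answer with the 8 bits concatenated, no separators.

Block 1 (1111111): 7 ones → 1
Block 2 (1000000): 1 one → 0
Block 3 (1111111): 7 ones → 1
Block 4 (0101101): 4 ones → 1
Block 5 (0101101): 4 ones → 1
Block 6 (0001111): 4 ones → 1
Block 7 (1111101): 6 ones → 1
Block 8 (0000000): 0 ones → 0

10111110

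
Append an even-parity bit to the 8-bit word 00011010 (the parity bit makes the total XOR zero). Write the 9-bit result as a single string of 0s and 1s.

000110101

XOR of the 8 data bits: 0⊕0⊕0⊕1⊕1⊕0⊕1⊕0 = 1
Parity bit = 1 (so all 9 bits XOR to 0).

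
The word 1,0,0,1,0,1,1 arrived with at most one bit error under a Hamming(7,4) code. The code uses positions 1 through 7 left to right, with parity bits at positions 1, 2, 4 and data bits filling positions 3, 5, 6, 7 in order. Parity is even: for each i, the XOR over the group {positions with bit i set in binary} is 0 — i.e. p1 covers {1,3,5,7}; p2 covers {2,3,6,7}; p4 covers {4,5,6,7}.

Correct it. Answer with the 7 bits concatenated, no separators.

1000011

s1 (pos 1,3,5,7): 1⊕0⊕0⊕1 = 0
s2 (pos 2,3,6,7): 0⊕0⊕1⊕1 = 0
s4 (pos 4,5,6,7): 1⊕0⊕1⊕1 = 1
Syndrome s4…s1 = 100 → error at position 4.
Flip position 4: 1001011 → 1000011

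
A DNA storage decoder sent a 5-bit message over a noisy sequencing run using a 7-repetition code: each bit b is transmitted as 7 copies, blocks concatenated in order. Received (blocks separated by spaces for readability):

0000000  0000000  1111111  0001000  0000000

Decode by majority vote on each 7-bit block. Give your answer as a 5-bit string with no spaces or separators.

00100

Block 1 (0000000): 0 ones → 0
Block 2 (0000000): 0 ones → 0
Block 3 (1111111): 7 ones → 1
Block 4 (0001000): 1 one → 0
Block 5 (0000000): 0 ones → 0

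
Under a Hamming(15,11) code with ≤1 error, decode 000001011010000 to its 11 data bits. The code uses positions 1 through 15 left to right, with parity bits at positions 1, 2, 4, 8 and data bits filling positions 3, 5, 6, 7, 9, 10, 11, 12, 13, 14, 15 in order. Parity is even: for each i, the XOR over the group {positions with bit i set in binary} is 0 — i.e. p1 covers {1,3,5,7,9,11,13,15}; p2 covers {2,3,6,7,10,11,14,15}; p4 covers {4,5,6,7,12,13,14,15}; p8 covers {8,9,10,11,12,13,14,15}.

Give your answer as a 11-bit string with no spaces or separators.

00101011000

s1 (pos 1,3,5,7,9,11,13,15): 0⊕0⊕0⊕0⊕1⊕1⊕0⊕0 = 0
s2 (pos 2,3,6,7,10,11,14,15): 0⊕0⊕1⊕0⊕0⊕1⊕0⊕0 = 0
s4 (pos 4,5,6,7,12,13,14,15): 0⊕0⊕1⊕0⊕0⊕0⊕0⊕0 = 1
s8 (pos 8,9,10,11,12,13,14,15): 1⊕1⊕0⊕1⊕0⊕0⊕0⊕0 = 1
Syndrome s8…s1 = 1100 → error at position 12.
Flip position 12: 000001011010000 → 000001011011000
Read data bits from positions 3,5,6,7,9,10,11,12,13,14,15: 00101011000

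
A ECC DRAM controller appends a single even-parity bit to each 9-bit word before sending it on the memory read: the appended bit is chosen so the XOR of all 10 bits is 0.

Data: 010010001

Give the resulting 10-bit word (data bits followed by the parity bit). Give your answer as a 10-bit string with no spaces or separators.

XOR of the 9 data bits: 0⊕1⊕0⊕0⊕1⊕0⊕0⊕0⊕1 = 1
Parity bit = 1 (so all 10 bits XOR to 0).

0100100011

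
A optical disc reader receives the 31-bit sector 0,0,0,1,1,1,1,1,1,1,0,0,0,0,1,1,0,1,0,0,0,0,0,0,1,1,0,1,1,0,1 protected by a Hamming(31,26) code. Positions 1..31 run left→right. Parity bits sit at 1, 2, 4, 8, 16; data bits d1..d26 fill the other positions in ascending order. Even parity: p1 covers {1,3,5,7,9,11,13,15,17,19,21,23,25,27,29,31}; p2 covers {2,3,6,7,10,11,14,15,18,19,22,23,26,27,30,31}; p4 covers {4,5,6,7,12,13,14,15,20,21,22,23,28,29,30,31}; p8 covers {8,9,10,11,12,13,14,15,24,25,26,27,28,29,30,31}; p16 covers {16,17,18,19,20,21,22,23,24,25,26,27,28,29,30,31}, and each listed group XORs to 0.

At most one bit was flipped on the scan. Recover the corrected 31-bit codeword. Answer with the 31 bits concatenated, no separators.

s1 (pos 1,3,5,7,9,11,13,15,17,19,21,23,25,27,29,31): 0⊕0⊕1⊕1⊕1⊕0⊕0⊕1⊕0⊕0⊕0⊕0⊕1⊕0⊕1⊕1 = 1
s2 (pos 2,3,6,7,10,11,14,15,18,19,22,23,26,27,30,31): 0⊕0⊕1⊕1⊕1⊕0⊕0⊕1⊕1⊕0⊕0⊕0⊕1⊕0⊕0⊕1 = 1
s4 (pos 4,5,6,7,12,13,14,15,20,21,22,23,28,29,30,31): 1⊕1⊕1⊕1⊕0⊕0⊕0⊕1⊕0⊕0⊕0⊕0⊕1⊕1⊕0⊕1 = 0
s8 (pos 8,9,10,11,12,13,14,15,24,25,26,27,28,29,30,31): 1⊕1⊕1⊕0⊕0⊕0⊕0⊕1⊕0⊕1⊕1⊕0⊕1⊕1⊕0⊕1 = 1
s16 (pos 16,17,18,19,20,21,22,23,24,25,26,27,28,29,30,31): 1⊕0⊕1⊕0⊕0⊕0⊕0⊕0⊕0⊕1⊕1⊕0⊕1⊕1⊕0⊕1 = 1
Syndrome s16…s1 = 11011 → error at position 27.
Flip position 27: 0001111111000011010000001101101 → 0001111111000011010000001111101

0001111111000011010000001111101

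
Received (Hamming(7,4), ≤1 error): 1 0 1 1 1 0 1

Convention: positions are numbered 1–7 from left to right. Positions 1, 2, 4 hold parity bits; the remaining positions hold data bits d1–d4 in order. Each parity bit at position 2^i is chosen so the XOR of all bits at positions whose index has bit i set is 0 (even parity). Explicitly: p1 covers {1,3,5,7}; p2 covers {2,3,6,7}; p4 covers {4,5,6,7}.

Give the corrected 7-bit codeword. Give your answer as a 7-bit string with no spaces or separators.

1010101

s1 (pos 1,3,5,7): 1⊕1⊕1⊕1 = 0
s2 (pos 2,3,6,7): 0⊕1⊕0⊕1 = 0
s4 (pos 4,5,6,7): 1⊕1⊕0⊕1 = 1
Syndrome s4…s1 = 100 → error at position 4.
Flip position 4: 1011101 → 1010101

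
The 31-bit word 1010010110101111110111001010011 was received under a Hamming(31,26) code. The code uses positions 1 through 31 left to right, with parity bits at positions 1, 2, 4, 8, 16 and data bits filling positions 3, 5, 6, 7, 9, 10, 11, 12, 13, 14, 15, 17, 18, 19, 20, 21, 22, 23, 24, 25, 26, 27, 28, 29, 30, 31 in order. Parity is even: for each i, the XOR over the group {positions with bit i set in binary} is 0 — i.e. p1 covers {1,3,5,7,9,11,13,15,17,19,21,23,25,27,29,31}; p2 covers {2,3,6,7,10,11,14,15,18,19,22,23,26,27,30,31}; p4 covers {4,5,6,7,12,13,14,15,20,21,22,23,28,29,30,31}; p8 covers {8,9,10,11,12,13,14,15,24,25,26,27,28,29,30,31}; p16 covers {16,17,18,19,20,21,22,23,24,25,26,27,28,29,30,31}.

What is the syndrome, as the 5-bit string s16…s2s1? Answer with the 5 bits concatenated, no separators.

s1 (pos 1,3,5,7,9,11,13,15,17,19,21,23,25,27,29,31): 1⊕1⊕0⊕0⊕1⊕1⊕1⊕1⊕1⊕0⊕1⊕0⊕1⊕1⊕0⊕1 = 1
s2 (pos 2,3,6,7,10,11,14,15,18,19,22,23,26,27,30,31): 0⊕1⊕1⊕0⊕0⊕1⊕1⊕1⊕1⊕0⊕1⊕0⊕0⊕1⊕1⊕1 = 0
s4 (pos 4,5,6,7,12,13,14,15,20,21,22,23,28,29,30,31): 0⊕0⊕1⊕0⊕0⊕1⊕1⊕1⊕1⊕1⊕1⊕0⊕0⊕0⊕1⊕1 = 1
s8 (pos 8,9,10,11,12,13,14,15,24,25,26,27,28,29,30,31): 1⊕1⊕0⊕1⊕0⊕1⊕1⊕1⊕0⊕1⊕0⊕1⊕0⊕0⊕1⊕1 = 0
s16 (pos 16,17,18,19,20,21,22,23,24,25,26,27,28,29,30,31): 1⊕1⊕1⊕0⊕1⊕1⊕1⊕0⊕0⊕1⊕0⊕1⊕0⊕0⊕1⊕1 = 0
Syndrome s16…s1 = 00101 → error at position 5.

00101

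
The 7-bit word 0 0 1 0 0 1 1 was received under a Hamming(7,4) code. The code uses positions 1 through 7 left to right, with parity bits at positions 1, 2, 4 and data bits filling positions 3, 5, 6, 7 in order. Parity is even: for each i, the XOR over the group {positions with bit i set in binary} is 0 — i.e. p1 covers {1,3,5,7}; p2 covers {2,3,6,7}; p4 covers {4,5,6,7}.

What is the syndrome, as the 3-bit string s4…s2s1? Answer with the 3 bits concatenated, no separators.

010

s1 (pos 1,3,5,7): 0⊕1⊕0⊕1 = 0
s2 (pos 2,3,6,7): 0⊕1⊕1⊕1 = 1
s4 (pos 4,5,6,7): 0⊕0⊕1⊕1 = 0
Syndrome s4…s1 = 010 → error at position 2.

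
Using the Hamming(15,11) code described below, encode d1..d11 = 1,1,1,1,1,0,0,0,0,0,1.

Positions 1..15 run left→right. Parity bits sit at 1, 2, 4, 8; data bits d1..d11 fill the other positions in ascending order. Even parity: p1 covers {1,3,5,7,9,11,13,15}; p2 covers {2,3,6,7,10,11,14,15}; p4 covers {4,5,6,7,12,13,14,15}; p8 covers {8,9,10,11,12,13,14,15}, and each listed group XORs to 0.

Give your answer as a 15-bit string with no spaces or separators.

Place data at non-parity positions: p1 p2 1 p4 1 1 1 p8 1 0 0 0 0 0 1
p1 (pos 1,3,5,7,9,11,13,15): XOR of data positions = 1⊕1⊕1⊕1⊕0⊕0⊕1 = 1
p2 (pos 2,3,6,7,10,11,14,15): XOR of data positions = 1⊕1⊕1⊕0⊕0⊕0⊕1 = 0
p4 (pos 4,5,6,7,12,13,14,15): XOR of data positions = 1⊕1⊕1⊕0⊕0⊕0⊕1 = 0
p8 (pos 8,9,10,11,12,13,14,15): XOR of data positions = 1⊕0⊕0⊕0⊕0⊕0⊕1 = 0
Codeword: 101011101000001

101011101000001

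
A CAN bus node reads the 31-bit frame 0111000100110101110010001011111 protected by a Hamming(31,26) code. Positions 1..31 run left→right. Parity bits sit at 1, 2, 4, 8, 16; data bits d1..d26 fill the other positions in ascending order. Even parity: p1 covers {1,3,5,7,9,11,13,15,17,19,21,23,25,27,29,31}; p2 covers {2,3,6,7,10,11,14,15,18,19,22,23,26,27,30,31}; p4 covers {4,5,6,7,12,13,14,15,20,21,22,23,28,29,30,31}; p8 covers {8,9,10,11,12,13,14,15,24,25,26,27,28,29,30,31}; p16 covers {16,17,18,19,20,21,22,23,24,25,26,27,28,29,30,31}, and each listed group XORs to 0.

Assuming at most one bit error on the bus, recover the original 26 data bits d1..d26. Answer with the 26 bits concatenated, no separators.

s1 (pos 1,3,5,7,9,11,13,15,17,19,21,23,25,27,29,31): 0⊕1⊕0⊕0⊕0⊕1⊕0⊕0⊕1⊕0⊕1⊕0⊕1⊕1⊕1⊕1 = 0
s2 (pos 2,3,6,7,10,11,14,15,18,19,22,23,26,27,30,31): 1⊕1⊕0⊕0⊕0⊕1⊕1⊕0⊕1⊕0⊕0⊕0⊕0⊕1⊕1⊕1 = 0
s4 (pos 4,5,6,7,12,13,14,15,20,21,22,23,28,29,30,31): 1⊕0⊕0⊕0⊕1⊕0⊕1⊕0⊕0⊕1⊕0⊕0⊕1⊕1⊕1⊕1 = 0
s8 (pos 8,9,10,11,12,13,14,15,24,25,26,27,28,29,30,31): 1⊕0⊕0⊕1⊕1⊕0⊕1⊕0⊕0⊕1⊕0⊕1⊕1⊕1⊕1⊕1 = 0
s16 (pos 16,17,18,19,20,21,22,23,24,25,26,27,28,29,30,31): 1⊕1⊕1⊕0⊕0⊕1⊕0⊕0⊕0⊕1⊕0⊕1⊕1⊕1⊕1⊕1 = 0
Syndrome s16…s1 = 00000 → no error.
Read data bits from positions 3,5,6,7,9,10,11,12,13,14,15,17,18,19,20,21,22,23,24,25,26,27,28,29,30,31: 10000011010110010001011111

10000011010110010001011111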